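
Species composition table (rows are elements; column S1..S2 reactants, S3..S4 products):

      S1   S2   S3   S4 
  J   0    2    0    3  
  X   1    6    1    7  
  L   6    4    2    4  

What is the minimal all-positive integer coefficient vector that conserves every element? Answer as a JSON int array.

Coefficients: [1, 3, 5, 2]

J: 1·0+3·2 = 6 | 5·0+2·3 = 6
X: 1·1+3·6 = 19 | 5·1+2·7 = 19
L: 1·6+3·4 = 18 | 5·2+2·4 = 18
gcd(1,3,5,2) = 1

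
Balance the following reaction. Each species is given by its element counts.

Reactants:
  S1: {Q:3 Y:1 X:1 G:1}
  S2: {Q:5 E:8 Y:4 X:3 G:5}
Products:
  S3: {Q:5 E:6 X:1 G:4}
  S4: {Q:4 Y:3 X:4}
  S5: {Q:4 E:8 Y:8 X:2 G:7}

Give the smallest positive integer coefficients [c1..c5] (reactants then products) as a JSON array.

Coefficients: [5, 5, 4, 3, 2]

Q: 5·3+5·5 = 40 | 4·5+3·4+2·4 = 40
E: 5·0+5·8 = 40 | 4·6+3·0+2·8 = 40
Y: 5·1+5·4 = 25 | 4·0+3·3+2·8 = 25
X: 5·1+5·3 = 20 | 4·1+3·4+2·2 = 20
G: 5·1+5·5 = 30 | 4·4+3·0+2·7 = 30
gcd(5,5,4,3,2) = 1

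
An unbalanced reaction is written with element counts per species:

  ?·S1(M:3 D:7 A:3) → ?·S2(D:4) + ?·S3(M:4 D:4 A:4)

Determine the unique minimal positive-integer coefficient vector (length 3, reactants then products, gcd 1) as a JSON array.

M: 4·3 = 12 | 4·0+3·4 = 12
D: 4·7 = 28 | 4·4+3·4 = 28
A: 4·3 = 12 | 4·0+3·4 = 12
gcd(4,4,3) = 1

Coefficients: [4, 4, 3]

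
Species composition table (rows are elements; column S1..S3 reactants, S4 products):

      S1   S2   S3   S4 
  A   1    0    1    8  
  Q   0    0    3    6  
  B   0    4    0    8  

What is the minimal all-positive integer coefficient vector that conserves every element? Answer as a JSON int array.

Coefficients: [6, 2, 2, 1]

A: 6·1+2·0+2·1 = 8 | 1·8 = 8
Q: 6·0+2·0+2·3 = 6 | 1·6 = 6
B: 6·0+2·4+2·0 = 8 | 1·8 = 8
gcd(6,2,2,1) = 1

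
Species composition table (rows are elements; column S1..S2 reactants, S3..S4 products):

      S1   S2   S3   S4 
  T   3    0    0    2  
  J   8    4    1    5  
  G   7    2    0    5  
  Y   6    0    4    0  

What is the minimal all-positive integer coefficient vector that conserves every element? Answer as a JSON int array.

Coefficients: [4, 1, 6, 6]

T: 4·3+1·0 = 12 | 6·0+6·2 = 12
J: 4·8+1·4 = 36 | 6·1+6·5 = 36
G: 4·7+1·2 = 30 | 6·0+6·5 = 30
Y: 4·6+1·0 = 24 | 6·4+6·0 = 24
gcd(4,1,6,6) = 1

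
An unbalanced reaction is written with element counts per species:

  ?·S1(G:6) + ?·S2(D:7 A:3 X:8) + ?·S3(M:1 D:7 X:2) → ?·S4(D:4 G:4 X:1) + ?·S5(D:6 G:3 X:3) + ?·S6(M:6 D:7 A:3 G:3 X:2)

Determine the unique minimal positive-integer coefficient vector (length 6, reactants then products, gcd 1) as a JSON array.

M: 5·0+1·0+6·1 = 6 | 3·0+5·0+1·6 = 6
D: 5·0+1·7+6·7 = 49 | 3·4+5·6+1·7 = 49
A: 5·0+1·3+6·0 = 3 | 3·0+5·0+1·3 = 3
G: 5·6+1·0+6·0 = 30 | 3·4+5·3+1·3 = 30
X: 5·0+1·8+6·2 = 20 | 3·1+5·3+1·2 = 20
gcd(5,1,6,3,5,1) = 1

Coefficients: [5, 1, 6, 3, 5, 1]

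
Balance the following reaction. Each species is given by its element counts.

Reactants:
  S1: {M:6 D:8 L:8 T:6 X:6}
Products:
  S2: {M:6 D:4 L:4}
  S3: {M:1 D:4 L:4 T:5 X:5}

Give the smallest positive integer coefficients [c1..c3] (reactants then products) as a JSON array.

M: 5·6 = 30 | 4·6+6·1 = 30
D: 5·8 = 40 | 4·4+6·4 = 40
L: 5·8 = 40 | 4·4+6·4 = 40
T: 5·6 = 30 | 4·0+6·5 = 30
X: 5·6 = 30 | 4·0+6·5 = 30
gcd(5,4,6) = 1

Coefficients: [5, 4, 6]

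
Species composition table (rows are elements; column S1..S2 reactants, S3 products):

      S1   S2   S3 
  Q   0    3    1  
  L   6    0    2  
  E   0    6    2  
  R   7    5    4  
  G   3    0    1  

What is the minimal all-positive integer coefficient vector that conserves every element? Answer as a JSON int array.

Coefficients: [1, 1, 3]

Q: 1·0+1·3 = 3 | 3·1 = 3
L: 1·6+1·0 = 6 | 3·2 = 6
E: 1·0+1·6 = 6 | 3·2 = 6
R: 1·7+1·5 = 12 | 3·4 = 12
G: 1·3+1·0 = 3 | 3·1 = 3
gcd(1,1,3) = 1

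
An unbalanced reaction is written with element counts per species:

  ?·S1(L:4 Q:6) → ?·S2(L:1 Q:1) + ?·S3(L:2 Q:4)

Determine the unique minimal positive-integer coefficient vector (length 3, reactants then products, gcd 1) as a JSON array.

Coefficients: [1, 2, 1]

L: 1·4 = 4 | 2·1+1·2 = 4
Q: 1·6 = 6 | 2·1+1·4 = 6
gcd(1,2,1) = 1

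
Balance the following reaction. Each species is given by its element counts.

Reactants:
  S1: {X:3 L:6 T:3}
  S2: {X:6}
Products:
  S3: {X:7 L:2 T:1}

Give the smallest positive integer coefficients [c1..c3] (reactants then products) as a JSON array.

X: 1·3+3·6 = 21 | 3·7 = 21
L: 1·6+3·0 = 6 | 3·2 = 6
T: 1·3+3·0 = 3 | 3·1 = 3
gcd(1,3,3) = 1

Coefficients: [1, 3, 3]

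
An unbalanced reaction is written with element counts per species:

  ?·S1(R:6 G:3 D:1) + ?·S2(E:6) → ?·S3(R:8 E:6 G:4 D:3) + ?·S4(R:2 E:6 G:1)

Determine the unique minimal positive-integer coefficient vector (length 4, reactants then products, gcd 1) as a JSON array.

R: 3·6+6·0 = 18 | 1·8+5·2 = 18
E: 3·0+6·6 = 36 | 1·6+5·6 = 36
G: 3·3+6·0 = 9 | 1·4+5·1 = 9
D: 3·1+6·0 = 3 | 1·3+5·0 = 3
gcd(3,6,1,5) = 1

Coefficients: [3, 6, 1, 5]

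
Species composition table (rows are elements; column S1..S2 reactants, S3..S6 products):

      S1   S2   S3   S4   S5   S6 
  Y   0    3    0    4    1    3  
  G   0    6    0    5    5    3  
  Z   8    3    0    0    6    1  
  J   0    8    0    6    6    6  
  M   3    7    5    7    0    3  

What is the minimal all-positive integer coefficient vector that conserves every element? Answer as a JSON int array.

Coefficients: [1, 6, 5, 2, 4, 2]

Y: 1·0+6·3 = 18 | 5·0+2·4+4·1+2·3 = 18
G: 1·0+6·6 = 36 | 5·0+2·5+4·5+2·3 = 36
Z: 1·8+6·3 = 26 | 5·0+2·0+4·6+2·1 = 26
J: 1·0+6·8 = 48 | 5·0+2·6+4·6+2·6 = 48
M: 1·3+6·7 = 45 | 5·5+2·7+4·0+2·3 = 45
gcd(1,6,5,2,4,2) = 1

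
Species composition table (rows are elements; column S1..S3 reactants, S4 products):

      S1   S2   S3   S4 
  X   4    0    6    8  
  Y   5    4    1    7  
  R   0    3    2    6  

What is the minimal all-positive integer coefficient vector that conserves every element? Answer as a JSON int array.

Coefficients: [1, 6, 6, 5]

X: 1·4+6·0+6·6 = 40 | 5·8 = 40
Y: 1·5+6·4+6·1 = 35 | 5·7 = 35
R: 1·0+6·3+6·2 = 30 | 5·6 = 30
gcd(1,6,6,5) = 1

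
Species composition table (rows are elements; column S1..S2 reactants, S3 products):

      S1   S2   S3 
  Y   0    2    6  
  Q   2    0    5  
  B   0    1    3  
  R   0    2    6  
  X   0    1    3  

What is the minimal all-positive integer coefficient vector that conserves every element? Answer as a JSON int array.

Coefficients: [5, 6, 2]

Y: 5·0+6·2 = 12 | 2·6 = 12
Q: 5·2+6·0 = 10 | 2·5 = 10
B: 5·0+6·1 = 6 | 2·3 = 6
R: 5·0+6·2 = 12 | 2·6 = 12
X: 5·0+6·1 = 6 | 2·3 = 6
gcd(5,6,2) = 1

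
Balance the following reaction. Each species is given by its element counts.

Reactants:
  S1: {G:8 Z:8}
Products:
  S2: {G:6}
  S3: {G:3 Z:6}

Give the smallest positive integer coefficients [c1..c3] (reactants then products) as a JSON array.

Coefficients: [3, 2, 4]

G: 3·8 = 24 | 2·6+4·3 = 24
Z: 3·8 = 24 | 2·0+4·6 = 24
gcd(3,2,4) = 1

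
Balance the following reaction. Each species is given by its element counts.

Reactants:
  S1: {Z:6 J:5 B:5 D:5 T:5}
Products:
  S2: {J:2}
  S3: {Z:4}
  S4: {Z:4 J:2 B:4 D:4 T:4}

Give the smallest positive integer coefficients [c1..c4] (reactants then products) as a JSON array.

Coefficients: [4, 5, 1, 5]

Z: 4·6 = 24 | 5·0+1·4+5·4 = 24
J: 4·5 = 20 | 5·2+1·0+5·2 = 20
B: 4·5 = 20 | 5·0+1·0+5·4 = 20
D: 4·5 = 20 | 5·0+1·0+5·4 = 20
T: 4·5 = 20 | 5·0+1·0+5·4 = 20
gcd(4,5,1,5) = 1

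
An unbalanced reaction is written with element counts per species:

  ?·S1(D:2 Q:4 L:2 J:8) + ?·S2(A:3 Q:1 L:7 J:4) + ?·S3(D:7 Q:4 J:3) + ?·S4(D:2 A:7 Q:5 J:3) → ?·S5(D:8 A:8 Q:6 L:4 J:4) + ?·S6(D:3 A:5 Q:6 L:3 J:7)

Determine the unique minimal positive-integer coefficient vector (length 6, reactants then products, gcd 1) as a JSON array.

D: 1·2+4·0+4·7+6·2 = 42 | 3·8+6·3 = 42
A: 1·0+4·3+4·0+6·7 = 54 | 3·8+6·5 = 54
Q: 1·4+4·1+4·4+6·5 = 54 | 3·6+6·6 = 54
L: 1·2+4·7+4·0+6·0 = 30 | 3·4+6·3 = 30
J: 1·8+4·4+4·3+6·3 = 54 | 3·4+6·7 = 54
gcd(1,4,4,6,3,6) = 1

Coefficients: [1, 4, 4, 6, 3, 6]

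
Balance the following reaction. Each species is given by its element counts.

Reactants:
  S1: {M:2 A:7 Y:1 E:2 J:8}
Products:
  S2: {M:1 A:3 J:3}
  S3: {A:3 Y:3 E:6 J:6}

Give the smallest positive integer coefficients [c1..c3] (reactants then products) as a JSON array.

M: 3·2 = 6 | 6·1+1·0 = 6
A: 3·7 = 21 | 6·3+1·3 = 21
Y: 3·1 = 3 | 6·0+1·3 = 3
E: 3·2 = 6 | 6·0+1·6 = 6
J: 3·8 = 24 | 6·3+1·6 = 24
gcd(3,6,1) = 1

Coefficients: [3, 6, 1]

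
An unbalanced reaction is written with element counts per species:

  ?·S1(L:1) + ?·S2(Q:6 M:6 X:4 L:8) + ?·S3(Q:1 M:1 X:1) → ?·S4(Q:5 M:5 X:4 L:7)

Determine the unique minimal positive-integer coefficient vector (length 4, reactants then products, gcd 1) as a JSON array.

Q: 6·0+1·6+4·1 = 10 | 2·5 = 10
M: 6·0+1·6+4·1 = 10 | 2·5 = 10
X: 6·0+1·4+4·1 = 8 | 2·4 = 8
L: 6·1+1·8+4·0 = 14 | 2·7 = 14
gcd(6,1,4,2) = 1

Coefficients: [6, 1, 4, 2]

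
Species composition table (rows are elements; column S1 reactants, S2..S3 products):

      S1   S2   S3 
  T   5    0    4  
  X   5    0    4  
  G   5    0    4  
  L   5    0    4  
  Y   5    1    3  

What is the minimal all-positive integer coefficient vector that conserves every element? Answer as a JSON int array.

T: 4·5 = 20 | 5·0+5·4 = 20
X: 4·5 = 20 | 5·0+5·4 = 20
G: 4·5 = 20 | 5·0+5·4 = 20
L: 4·5 = 20 | 5·0+5·4 = 20
Y: 4·5 = 20 | 5·1+5·3 = 20
gcd(4,5,5) = 1

Coefficients: [4, 5, 5]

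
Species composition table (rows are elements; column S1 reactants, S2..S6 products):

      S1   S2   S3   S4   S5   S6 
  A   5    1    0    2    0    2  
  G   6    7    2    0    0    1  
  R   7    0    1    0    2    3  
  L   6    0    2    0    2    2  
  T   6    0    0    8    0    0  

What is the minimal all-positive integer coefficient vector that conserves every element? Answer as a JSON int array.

A: 4·5 = 20 | 2·1+2·0+3·2+4·0+6·2 = 20
G: 4·6 = 24 | 2·7+2·2+3·0+4·0+6·1 = 24
R: 4·7 = 28 | 2·0+2·1+3·0+4·2+6·3 = 28
L: 4·6 = 24 | 2·0+2·2+3·0+4·2+6·2 = 24
T: 4·6 = 24 | 2·0+2·0+3·8+4·0+6·0 = 24
gcd(4,2,2,3,4,6) = 1

Coefficients: [4, 2, 2, 3, 4, 6]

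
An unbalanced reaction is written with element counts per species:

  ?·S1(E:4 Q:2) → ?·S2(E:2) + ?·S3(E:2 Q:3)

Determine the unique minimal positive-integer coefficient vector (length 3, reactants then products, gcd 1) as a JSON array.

Coefficients: [3, 4, 2]

E: 3·4 = 12 | 4·2+2·2 = 12
Q: 3·2 = 6 | 4·0+2·3 = 6
gcd(3,4,2) = 1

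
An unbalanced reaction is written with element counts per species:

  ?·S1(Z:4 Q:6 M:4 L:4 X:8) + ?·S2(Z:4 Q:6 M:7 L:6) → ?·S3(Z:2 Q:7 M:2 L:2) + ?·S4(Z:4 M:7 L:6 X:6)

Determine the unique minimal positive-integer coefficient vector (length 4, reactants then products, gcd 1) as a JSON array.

Z: 3·4+4·4 = 28 | 6·2+4·4 = 28
Q: 3·6+4·6 = 42 | 6·7+4·0 = 42
M: 3·4+4·7 = 40 | 6·2+4·7 = 40
L: 3·4+4·6 = 36 | 6·2+4·6 = 36
X: 3·8+4·0 = 24 | 6·0+4·6 = 24
gcd(3,4,6,4) = 1

Coefficients: [3, 4, 6, 4]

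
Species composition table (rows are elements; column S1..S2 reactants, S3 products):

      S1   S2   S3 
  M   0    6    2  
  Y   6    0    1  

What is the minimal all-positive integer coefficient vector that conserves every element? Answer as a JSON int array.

Coefficients: [1, 2, 6]

M: 1·0+2·6 = 12 | 6·2 = 12
Y: 1·6+2·0 = 6 | 6·1 = 6
gcd(1,2,6) = 1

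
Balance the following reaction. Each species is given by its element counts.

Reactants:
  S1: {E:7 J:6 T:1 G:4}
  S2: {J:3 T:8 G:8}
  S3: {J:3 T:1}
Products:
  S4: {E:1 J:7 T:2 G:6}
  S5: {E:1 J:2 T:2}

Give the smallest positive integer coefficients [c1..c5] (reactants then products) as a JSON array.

Coefficients: [1, 1, 5, 2, 5]

E: 1·7+1·0+5·0 = 7 | 2·1+5·1 = 7
J: 1·6+1·3+5·3 = 24 | 2·7+5·2 = 24
T: 1·1+1·8+5·1 = 14 | 2·2+5·2 = 14
G: 1·4+1·8+5·0 = 12 | 2·6+5·0 = 12
gcd(1,1,5,2,5) = 1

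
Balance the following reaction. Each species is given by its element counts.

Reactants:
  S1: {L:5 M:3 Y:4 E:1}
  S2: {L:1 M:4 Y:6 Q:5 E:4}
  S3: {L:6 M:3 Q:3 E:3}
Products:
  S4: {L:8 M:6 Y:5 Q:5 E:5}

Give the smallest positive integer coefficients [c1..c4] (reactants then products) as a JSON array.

Coefficients: [3, 3, 5, 6]

L: 3·5+3·1+5·6 = 48 | 6·8 = 48
M: 3·3+3·4+5·3 = 36 | 6·6 = 36
Y: 3·4+3·6+5·0 = 30 | 6·5 = 30
Q: 3·0+3·5+5·3 = 30 | 6·5 = 30
E: 3·1+3·4+5·3 = 30 | 6·5 = 30
gcd(3,3,5,6) = 1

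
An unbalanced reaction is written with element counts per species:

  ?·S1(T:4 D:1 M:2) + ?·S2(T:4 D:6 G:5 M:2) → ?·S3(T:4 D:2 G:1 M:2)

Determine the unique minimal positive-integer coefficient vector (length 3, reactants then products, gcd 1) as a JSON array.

T: 4·4+1·4 = 20 | 5·4 = 20
D: 4·1+1·6 = 10 | 5·2 = 10
G: 4·0+1·5 = 5 | 5·1 = 5
M: 4·2+1·2 = 10 | 5·2 = 10
gcd(4,1,5) = 1

Coefficients: [4, 1, 5]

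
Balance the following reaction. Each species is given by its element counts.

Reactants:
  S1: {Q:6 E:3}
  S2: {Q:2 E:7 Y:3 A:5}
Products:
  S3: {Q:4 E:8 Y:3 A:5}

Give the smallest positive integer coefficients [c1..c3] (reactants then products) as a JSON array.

Q: 1·6+3·2 = 12 | 3·4 = 12
E: 1·3+3·7 = 24 | 3·8 = 24
Y: 1·0+3·3 = 9 | 3·3 = 9
A: 1·0+3·5 = 15 | 3·5 = 15
gcd(1,3,3) = 1

Coefficients: [1, 3, 3]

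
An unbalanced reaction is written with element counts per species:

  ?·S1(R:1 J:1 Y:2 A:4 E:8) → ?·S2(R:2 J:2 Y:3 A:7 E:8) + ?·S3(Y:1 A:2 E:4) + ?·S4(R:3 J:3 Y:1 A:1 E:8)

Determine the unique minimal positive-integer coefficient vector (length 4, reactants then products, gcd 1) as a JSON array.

Coefficients: [5, 1, 6, 1]

R: 5·1 = 5 | 1·2+6·0+1·3 = 5
J: 5·1 = 5 | 1·2+6·0+1·3 = 5
Y: 5·2 = 10 | 1·3+6·1+1·1 = 10
A: 5·4 = 20 | 1·7+6·2+1·1 = 20
E: 5·8 = 40 | 1·8+6·4+1·8 = 40
gcd(5,1,6,1) = 1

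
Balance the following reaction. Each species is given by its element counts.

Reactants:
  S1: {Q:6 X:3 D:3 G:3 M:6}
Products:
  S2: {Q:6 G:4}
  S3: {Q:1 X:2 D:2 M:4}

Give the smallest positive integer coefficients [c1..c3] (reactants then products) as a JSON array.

Q: 4·6 = 24 | 3·6+6·1 = 24
X: 4·3 = 12 | 3·0+6·2 = 12
D: 4·3 = 12 | 3·0+6·2 = 12
G: 4·3 = 12 | 3·4+6·0 = 12
M: 4·6 = 24 | 3·0+6·4 = 24
gcd(4,3,6) = 1

Coefficients: [4, 3, 6]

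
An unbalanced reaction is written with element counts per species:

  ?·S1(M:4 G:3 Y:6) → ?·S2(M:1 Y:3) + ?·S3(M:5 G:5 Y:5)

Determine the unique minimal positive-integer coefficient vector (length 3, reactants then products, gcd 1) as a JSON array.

M: 5·4 = 20 | 5·1+3·5 = 20
G: 5·3 = 15 | 5·0+3·5 = 15
Y: 5·6 = 30 | 5·3+3·5 = 30
gcd(5,5,3) = 1

Coefficients: [5, 5, 3]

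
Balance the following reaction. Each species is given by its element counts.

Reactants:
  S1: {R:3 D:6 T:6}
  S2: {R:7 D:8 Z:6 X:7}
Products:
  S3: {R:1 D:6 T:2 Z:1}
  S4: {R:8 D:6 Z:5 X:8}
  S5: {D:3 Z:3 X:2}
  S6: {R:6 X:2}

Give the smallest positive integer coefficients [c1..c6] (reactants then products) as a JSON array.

R: 1·3+6·7 = 45 | 3·1+3·8+6·0+3·6 = 45
D: 1·6+6·8 = 54 | 3·6+3·6+6·3+3·0 = 54
T: 1·6+6·0 = 6 | 3·2+3·0+6·0+3·0 = 6
Z: 1·0+6·6 = 36 | 3·1+3·5+6·3+3·0 = 36
X: 1·0+6·7 = 42 | 3·0+3·8+6·2+3·2 = 42
gcd(1,6,3,3,6,3) = 1

Coefficients: [1, 6, 3, 3, 6, 3]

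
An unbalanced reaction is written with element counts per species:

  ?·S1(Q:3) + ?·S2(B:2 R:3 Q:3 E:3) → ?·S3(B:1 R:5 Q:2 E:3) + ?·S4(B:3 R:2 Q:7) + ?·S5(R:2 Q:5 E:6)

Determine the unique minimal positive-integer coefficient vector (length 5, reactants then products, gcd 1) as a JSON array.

Coefficients: [6, 5, 1, 3, 2]

B: 6·0+5·2 = 10 | 1·1+3·3+2·0 = 10
R: 6·0+5·3 = 15 | 1·5+3·2+2·2 = 15
Q: 6·3+5·3 = 33 | 1·2+3·7+2·5 = 33
E: 6·0+5·3 = 15 | 1·3+3·0+2·6 = 15
gcd(6,5,1,3,2) = 1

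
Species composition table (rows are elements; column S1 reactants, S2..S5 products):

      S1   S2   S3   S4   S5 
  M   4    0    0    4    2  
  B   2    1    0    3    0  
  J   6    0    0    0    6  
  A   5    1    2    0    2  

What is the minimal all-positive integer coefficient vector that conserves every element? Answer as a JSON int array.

M: 4·4 = 16 | 2·0+5·0+2·4+4·2 = 16
B: 4·2 = 8 | 2·1+5·0+2·3+4·0 = 8
J: 4·6 = 24 | 2·0+5·0+2·0+4·6 = 24
A: 4·5 = 20 | 2·1+5·2+2·0+4·2 = 20
gcd(4,2,5,2,4) = 1

Coefficients: [4, 2, 5, 2, 4]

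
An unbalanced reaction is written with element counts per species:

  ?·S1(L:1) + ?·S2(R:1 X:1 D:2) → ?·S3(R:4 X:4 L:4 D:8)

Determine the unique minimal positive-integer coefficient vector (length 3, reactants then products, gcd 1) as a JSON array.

Coefficients: [4, 4, 1]

R: 4·0+4·1 = 4 | 1·4 = 4
X: 4·0+4·1 = 4 | 1·4 = 4
L: 4·1+4·0 = 4 | 1·4 = 4
D: 4·0+4·2 = 8 | 1·8 = 8
gcd(4,4,1) = 1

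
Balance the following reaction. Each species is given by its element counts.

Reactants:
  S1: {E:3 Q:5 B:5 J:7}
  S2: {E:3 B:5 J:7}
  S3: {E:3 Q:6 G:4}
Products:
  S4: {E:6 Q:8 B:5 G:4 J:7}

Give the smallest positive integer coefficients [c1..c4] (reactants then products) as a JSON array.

Coefficients: [2, 3, 5, 5]

E: 2·3+3·3+5·3 = 30 | 5·6 = 30
Q: 2·5+3·0+5·6 = 40 | 5·8 = 40
B: 2·5+3·5+5·0 = 25 | 5·5 = 25
G: 2·0+3·0+5·4 = 20 | 5·4 = 20
J: 2·7+3·7+5·0 = 35 | 5·7 = 35
gcd(2,3,5,5) = 1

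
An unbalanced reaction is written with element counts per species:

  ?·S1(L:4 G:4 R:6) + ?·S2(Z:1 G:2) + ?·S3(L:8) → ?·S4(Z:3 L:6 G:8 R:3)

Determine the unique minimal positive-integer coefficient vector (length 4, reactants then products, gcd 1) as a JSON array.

Z: 1·0+6·1+1·0 = 6 | 2·3 = 6
L: 1·4+6·0+1·8 = 12 | 2·6 = 12
G: 1·4+6·2+1·0 = 16 | 2·8 = 16
R: 1·6+6·0+1·0 = 6 | 2·3 = 6
gcd(1,6,1,2) = 1

Coefficients: [1, 6, 1, 2]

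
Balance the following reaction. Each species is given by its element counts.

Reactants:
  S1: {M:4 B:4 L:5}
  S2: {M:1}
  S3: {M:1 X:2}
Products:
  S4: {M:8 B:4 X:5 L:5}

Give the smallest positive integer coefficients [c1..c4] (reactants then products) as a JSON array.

Coefficients: [2, 3, 5, 2]

M: 2·4+3·1+5·1 = 16 | 2·8 = 16
B: 2·4+3·0+5·0 = 8 | 2·4 = 8
X: 2·0+3·0+5·2 = 10 | 2·5 = 10
L: 2·5+3·0+5·0 = 10 | 2·5 = 10
gcd(2,3,5,2) = 1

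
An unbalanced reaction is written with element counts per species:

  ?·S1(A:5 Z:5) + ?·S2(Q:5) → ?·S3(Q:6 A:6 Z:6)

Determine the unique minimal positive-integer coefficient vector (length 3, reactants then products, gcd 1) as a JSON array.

Coefficients: [6, 6, 5]

Q: 6·0+6·5 = 30 | 5·6 = 30
A: 6·5+6·0 = 30 | 5·6 = 30
Z: 6·5+6·0 = 30 | 5·6 = 30
gcd(6,6,5) = 1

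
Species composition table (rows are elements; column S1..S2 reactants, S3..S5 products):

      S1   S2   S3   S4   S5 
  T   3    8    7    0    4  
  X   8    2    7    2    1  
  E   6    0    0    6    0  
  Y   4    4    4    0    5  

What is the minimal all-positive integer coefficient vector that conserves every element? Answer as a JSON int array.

T: 6·3+5·8 = 58 | 6·7+6·0+4·4 = 58
X: 6·8+5·2 = 58 | 6·7+6·2+4·1 = 58
E: 6·6+5·0 = 36 | 6·0+6·6+4·0 = 36
Y: 6·4+5·4 = 44 | 6·4+6·0+4·5 = 44
gcd(6,5,6,6,4) = 1

Coefficients: [6, 5, 6, 6, 4]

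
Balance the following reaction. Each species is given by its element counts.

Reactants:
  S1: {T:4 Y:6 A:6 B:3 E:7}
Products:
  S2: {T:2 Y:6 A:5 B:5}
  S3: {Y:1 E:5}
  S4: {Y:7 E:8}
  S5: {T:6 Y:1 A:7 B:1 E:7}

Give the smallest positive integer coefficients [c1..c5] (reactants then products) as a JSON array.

Coefficients: [6, 3, 1, 2, 3]

T: 6·4 = 24 | 3·2+1·0+2·0+3·6 = 24
Y: 6·6 = 36 | 3·6+1·1+2·7+3·1 = 36
A: 6·6 = 36 | 3·5+1·0+2·0+3·7 = 36
B: 6·3 = 18 | 3·5+1·0+2·0+3·1 = 18
E: 6·7 = 42 | 3·0+1·5+2·8+3·7 = 42
gcd(6,3,1,2,3) = 1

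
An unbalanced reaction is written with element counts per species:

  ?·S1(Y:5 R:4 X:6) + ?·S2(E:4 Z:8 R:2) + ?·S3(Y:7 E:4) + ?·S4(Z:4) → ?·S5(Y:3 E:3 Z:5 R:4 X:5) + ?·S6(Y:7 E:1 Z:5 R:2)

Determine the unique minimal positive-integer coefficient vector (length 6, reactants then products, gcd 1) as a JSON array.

Coefficients: [5, 4, 1, 2, 6, 2]

Y: 5·5+4·0+1·7+2·0 = 32 | 6·3+2·7 = 32
E: 5·0+4·4+1·4+2·0 = 20 | 6·3+2·1 = 20
Z: 5·0+4·8+1·0+2·4 = 40 | 6·5+2·5 = 40
R: 5·4+4·2+1·0+2·0 = 28 | 6·4+2·2 = 28
X: 5·6+4·0+1·0+2·0 = 30 | 6·5+2·0 = 30
gcd(5,4,1,2,6,2) = 1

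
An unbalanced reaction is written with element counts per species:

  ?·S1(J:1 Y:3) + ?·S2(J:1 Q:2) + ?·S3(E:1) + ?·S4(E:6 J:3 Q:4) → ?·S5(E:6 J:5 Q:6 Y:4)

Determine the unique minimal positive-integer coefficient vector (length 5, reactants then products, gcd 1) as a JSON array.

E: 4·0+5·0+6·1+2·6 = 18 | 3·6 = 18
J: 4·1+5·1+6·0+2·3 = 15 | 3·5 = 15
Q: 4·0+5·2+6·0+2·4 = 18 | 3·6 = 18
Y: 4·3+5·0+6·0+2·0 = 12 | 3·4 = 12
gcd(4,5,6,2,3) = 1

Coefficients: [4, 5, 6, 2, 3]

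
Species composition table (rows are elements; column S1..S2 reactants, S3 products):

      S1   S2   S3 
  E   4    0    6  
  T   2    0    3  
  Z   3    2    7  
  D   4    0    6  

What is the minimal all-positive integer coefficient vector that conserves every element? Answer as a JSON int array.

Coefficients: [6, 5, 4]

E: 6·4+5·0 = 24 | 4·6 = 24
T: 6·2+5·0 = 12 | 4·3 = 12
Z: 6·3+5·2 = 28 | 4·7 = 28
D: 6·4+5·0 = 24 | 4·6 = 24
gcd(6,5,4) = 1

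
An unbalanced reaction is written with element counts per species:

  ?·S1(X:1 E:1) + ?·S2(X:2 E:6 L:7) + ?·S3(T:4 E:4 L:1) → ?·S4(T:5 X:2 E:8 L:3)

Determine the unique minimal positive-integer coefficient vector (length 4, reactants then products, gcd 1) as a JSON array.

Coefficients: [6, 1, 5, 4]

T: 6·0+1·0+5·4 = 20 | 4·5 = 20
X: 6·1+1·2+5·0 = 8 | 4·2 = 8
E: 6·1+1·6+5·4 = 32 | 4·8 = 32
L: 6·0+1·7+5·1 = 12 | 4·3 = 12
gcd(6,1,5,4) = 1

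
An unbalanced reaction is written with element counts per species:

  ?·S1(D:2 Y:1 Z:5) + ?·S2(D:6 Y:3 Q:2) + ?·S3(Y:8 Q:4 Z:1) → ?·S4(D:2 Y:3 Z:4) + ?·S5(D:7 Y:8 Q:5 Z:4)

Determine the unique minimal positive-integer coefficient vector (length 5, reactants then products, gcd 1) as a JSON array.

D: 5·2+4·6+3·0 = 34 | 3·2+4·7 = 34
Y: 5·1+4·3+3·8 = 41 | 3·3+4·8 = 41
Q: 5·0+4·2+3·4 = 20 | 3·0+4·5 = 20
Z: 5·5+4·0+3·1 = 28 | 3·4+4·4 = 28
gcd(5,4,3,3,4) = 1

Coefficients: [5, 4, 3, 3, 4]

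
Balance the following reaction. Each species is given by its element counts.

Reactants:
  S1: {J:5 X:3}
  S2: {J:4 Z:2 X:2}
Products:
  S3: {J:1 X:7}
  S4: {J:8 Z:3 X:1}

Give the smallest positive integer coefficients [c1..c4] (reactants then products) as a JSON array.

Coefficients: [1, 3, 1, 2]

J: 1·5+3·4 = 17 | 1·1+2·8 = 17
Z: 1·0+3·2 = 6 | 1·0+2·3 = 6
X: 1·3+3·2 = 9 | 1·7+2·1 = 9
gcd(1,3,1,2) = 1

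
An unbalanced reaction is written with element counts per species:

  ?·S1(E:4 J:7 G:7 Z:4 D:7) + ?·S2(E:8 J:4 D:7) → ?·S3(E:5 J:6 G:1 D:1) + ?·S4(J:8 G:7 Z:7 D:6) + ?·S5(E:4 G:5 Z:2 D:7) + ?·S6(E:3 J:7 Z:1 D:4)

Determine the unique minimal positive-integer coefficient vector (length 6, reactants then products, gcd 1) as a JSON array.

E: 5·4+3·8 = 44 | 3·5+1·0+5·4+3·3 = 44
J: 5·7+3·4 = 47 | 3·6+1·8+5·0+3·7 = 47
G: 5·7+3·0 = 35 | 3·1+1·7+5·5+3·0 = 35
Z: 5·4+3·0 = 20 | 3·0+1·7+5·2+3·1 = 20
D: 5·7+3·7 = 56 | 3·1+1·6+5·7+3·4 = 56
gcd(5,3,3,1,5,3) = 1

Coefficients: [5, 3, 3, 1, 5, 3]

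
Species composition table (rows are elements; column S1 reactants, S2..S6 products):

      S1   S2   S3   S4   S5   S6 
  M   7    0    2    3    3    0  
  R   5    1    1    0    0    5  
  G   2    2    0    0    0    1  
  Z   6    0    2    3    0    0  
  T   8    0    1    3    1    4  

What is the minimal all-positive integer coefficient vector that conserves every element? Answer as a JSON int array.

M: 3·7 = 21 | 2·0+3·2+4·3+1·3+2·0 = 21
R: 3·5 = 15 | 2·1+3·1+4·0+1·0+2·5 = 15
G: 3·2 = 6 | 2·2+3·0+4·0+1·0+2·1 = 6
Z: 3·6 = 18 | 2·0+3·2+4·3+1·0+2·0 = 18
T: 3·8 = 24 | 2·0+3·1+4·3+1·1+2·4 = 24
gcd(3,2,3,4,1,2) = 1

Coefficients: [3, 2, 3, 4, 1, 2]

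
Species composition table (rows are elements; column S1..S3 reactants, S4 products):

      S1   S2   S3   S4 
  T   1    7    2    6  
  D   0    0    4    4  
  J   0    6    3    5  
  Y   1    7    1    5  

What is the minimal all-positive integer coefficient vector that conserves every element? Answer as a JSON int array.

T: 5·1+1·7+3·2 = 18 | 3·6 = 18
D: 5·0+1·0+3·4 = 12 | 3·4 = 12
J: 5·0+1·6+3·3 = 15 | 3·5 = 15
Y: 5·1+1·7+3·1 = 15 | 3·5 = 15
gcd(5,1,3,3) = 1

Coefficients: [5, 1, 3, 3]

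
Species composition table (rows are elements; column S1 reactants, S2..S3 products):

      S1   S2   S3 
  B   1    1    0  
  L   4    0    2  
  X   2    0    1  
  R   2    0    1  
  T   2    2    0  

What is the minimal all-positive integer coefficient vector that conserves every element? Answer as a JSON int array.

Coefficients: [1, 1, 2]

B: 1·1 = 1 | 1·1+2·0 = 1
L: 1·4 = 4 | 1·0+2·2 = 4
X: 1·2 = 2 | 1·0+2·1 = 2
R: 1·2 = 2 | 1·0+2·1 = 2
T: 1·2 = 2 | 1·2+2·0 = 2
gcd(1,1,2) = 1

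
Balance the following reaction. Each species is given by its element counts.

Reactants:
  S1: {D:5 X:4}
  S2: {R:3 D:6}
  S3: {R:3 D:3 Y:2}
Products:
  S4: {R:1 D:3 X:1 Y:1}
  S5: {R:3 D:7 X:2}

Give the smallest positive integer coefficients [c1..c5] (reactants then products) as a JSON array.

R: 4·0+4·3+3·3 = 21 | 6·1+5·3 = 21
D: 4·5+4·6+3·3 = 53 | 6·3+5·7 = 53
X: 4·4+4·0+3·0 = 16 | 6·1+5·2 = 16
Y: 4·0+4·0+3·2 = 6 | 6·1+5·0 = 6
gcd(4,4,3,6,5) = 1

Coefficients: [4, 4, 3, 6, 5]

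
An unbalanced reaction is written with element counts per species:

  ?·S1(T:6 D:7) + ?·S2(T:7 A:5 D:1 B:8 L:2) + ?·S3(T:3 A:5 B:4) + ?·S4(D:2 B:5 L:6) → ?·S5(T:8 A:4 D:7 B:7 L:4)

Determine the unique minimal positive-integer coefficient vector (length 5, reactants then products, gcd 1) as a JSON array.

T: 4·6+1·7+3·3+3·0 = 40 | 5·8 = 40
A: 4·0+1·5+3·5+3·0 = 20 | 5·4 = 20
D: 4·7+1·1+3·0+3·2 = 35 | 5·7 = 35
B: 4·0+1·8+3·4+3·5 = 35 | 5·7 = 35
L: 4·0+1·2+3·0+3·6 = 20 | 5·4 = 20
gcd(4,1,3,3,5) = 1

Coefficients: [4, 1, 3, 3, 5]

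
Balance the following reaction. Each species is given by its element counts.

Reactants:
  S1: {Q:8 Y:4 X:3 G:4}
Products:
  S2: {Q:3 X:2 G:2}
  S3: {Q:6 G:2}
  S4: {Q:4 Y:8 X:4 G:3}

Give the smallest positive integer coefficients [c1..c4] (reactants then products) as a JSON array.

Coefficients: [4, 2, 3, 2]

Q: 4·8 = 32 | 2·3+3·6+2·4 = 32
Y: 4·4 = 16 | 2·0+3·0+2·8 = 16
X: 4·3 = 12 | 2·2+3·0+2·4 = 12
G: 4·4 = 16 | 2·2+3·2+2·3 = 16
gcd(4,2,3,2) = 1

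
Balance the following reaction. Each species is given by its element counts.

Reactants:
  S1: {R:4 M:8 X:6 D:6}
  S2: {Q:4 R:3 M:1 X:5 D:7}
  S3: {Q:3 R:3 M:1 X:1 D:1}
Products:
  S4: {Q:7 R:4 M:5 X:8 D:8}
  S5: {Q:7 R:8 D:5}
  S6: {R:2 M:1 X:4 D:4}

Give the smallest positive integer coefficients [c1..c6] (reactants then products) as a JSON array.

Q: 1·0+5·4+5·3 = 35 | 3·7+2·7+3·0 = 35
R: 1·4+5·3+5·3 = 34 | 3·4+2·8+3·2 = 34
M: 1·8+5·1+5·1 = 18 | 3·5+2·0+3·1 = 18
X: 1·6+5·5+5·1 = 36 | 3·8+2·0+3·4 = 36
D: 1·6+5·7+5·1 = 46 | 3·8+2·5+3·4 = 46
gcd(1,5,5,3,2,3) = 1

Coefficients: [1, 5, 5, 3, 2, 3]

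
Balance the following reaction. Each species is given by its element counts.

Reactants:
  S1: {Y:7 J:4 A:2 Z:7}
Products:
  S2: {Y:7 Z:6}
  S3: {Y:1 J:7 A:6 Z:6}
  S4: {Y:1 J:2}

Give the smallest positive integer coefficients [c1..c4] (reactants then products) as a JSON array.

Coefficients: [6, 5, 2, 5]

Y: 6·7 = 42 | 5·7+2·1+5·1 = 42
J: 6·4 = 24 | 5·0+2·7+5·2 = 24
A: 6·2 = 12 | 5·0+2·6+5·0 = 12
Z: 6·7 = 42 | 5·6+2·6+5·0 = 42
gcd(6,5,2,5) = 1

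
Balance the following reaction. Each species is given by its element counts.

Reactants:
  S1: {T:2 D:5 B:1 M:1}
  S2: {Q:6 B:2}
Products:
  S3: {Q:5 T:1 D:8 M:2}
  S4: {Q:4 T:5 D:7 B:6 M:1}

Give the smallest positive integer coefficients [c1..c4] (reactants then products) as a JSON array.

Coefficients: [6, 3, 2, 2]

Q: 6·0+3·6 = 18 | 2·5+2·4 = 18
T: 6·2+3·0 = 12 | 2·1+2·5 = 12
D: 6·5+3·0 = 30 | 2·8+2·7 = 30
B: 6·1+3·2 = 12 | 2·0+2·6 = 12
M: 6·1+3·0 = 6 | 2·2+2·1 = 6
gcd(6,3,2,2) = 1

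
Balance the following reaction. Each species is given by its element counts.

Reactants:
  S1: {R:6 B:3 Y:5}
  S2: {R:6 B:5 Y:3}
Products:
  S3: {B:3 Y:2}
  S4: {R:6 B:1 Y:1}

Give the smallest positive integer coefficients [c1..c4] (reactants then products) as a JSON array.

R: 1·6+4·6 = 30 | 6·0+5·6 = 30
B: 1·3+4·5 = 23 | 6·3+5·1 = 23
Y: 1·5+4·3 = 17 | 6·2+5·1 = 17
gcd(1,4,6,5) = 1

Coefficients: [1, 4, 6, 5]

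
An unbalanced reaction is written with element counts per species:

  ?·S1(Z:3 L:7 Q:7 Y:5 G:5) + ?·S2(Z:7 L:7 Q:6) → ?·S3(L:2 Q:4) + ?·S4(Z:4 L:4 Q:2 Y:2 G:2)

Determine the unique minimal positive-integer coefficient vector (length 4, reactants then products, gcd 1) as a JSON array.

Z: 2·3+2·7 = 20 | 4·0+5·4 = 20
L: 2·7+2·7 = 28 | 4·2+5·4 = 28
Q: 2·7+2·6 = 26 | 4·4+5·2 = 26
Y: 2·5+2·0 = 10 | 4·0+5·2 = 10
G: 2·5+2·0 = 10 | 4·0+5·2 = 10
gcd(2,2,4,5) = 1

Coefficients: [2, 2, 4, 5]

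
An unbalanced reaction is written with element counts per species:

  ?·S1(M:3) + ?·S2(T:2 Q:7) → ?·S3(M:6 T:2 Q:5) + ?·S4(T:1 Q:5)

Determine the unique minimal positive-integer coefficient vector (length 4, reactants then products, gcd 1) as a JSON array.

M: 6·3+5·0 = 18 | 3·6+4·0 = 18
T: 6·0+5·2 = 10 | 3·2+4·1 = 10
Q: 6·0+5·7 = 35 | 3·5+4·5 = 35
gcd(6,5,3,4) = 1

Coefficients: [6, 5, 3, 4]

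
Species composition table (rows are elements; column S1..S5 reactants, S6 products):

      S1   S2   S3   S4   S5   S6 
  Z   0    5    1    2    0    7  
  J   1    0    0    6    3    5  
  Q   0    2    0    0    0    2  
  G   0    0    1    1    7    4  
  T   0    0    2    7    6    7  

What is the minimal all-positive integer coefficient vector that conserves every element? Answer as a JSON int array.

Z: 6·0+3·5+4·1+1·2+1·0 = 21 | 3·7 = 21
J: 6·1+3·0+4·0+1·6+1·3 = 15 | 3·5 = 15
Q: 6·0+3·2+4·0+1·0+1·0 = 6 | 3·2 = 6
G: 6·0+3·0+4·1+1·1+1·7 = 12 | 3·4 = 12
T: 6·0+3·0+4·2+1·7+1·6 = 21 | 3·7 = 21
gcd(6,3,4,1,1,3) = 1

Coefficients: [6, 3, 4, 1, 1, 3]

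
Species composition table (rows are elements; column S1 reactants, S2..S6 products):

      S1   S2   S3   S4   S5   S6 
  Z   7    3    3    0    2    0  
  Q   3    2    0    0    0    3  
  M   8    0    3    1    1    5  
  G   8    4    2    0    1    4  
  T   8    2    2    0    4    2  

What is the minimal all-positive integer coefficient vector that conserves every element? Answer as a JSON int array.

Coefficients: [5, 3, 6, 3, 4, 3]

Z: 5·7 = 35 | 3·3+6·3+3·0+4·2+3·0 = 35
Q: 5·3 = 15 | 3·2+6·0+3·0+4·0+3·3 = 15
M: 5·8 = 40 | 3·0+6·3+3·1+4·1+3·5 = 40
G: 5·8 = 40 | 3·4+6·2+3·0+4·1+3·4 = 40
T: 5·8 = 40 | 3·2+6·2+3·0+4·4+3·2 = 40
gcd(5,3,6,3,4,3) = 1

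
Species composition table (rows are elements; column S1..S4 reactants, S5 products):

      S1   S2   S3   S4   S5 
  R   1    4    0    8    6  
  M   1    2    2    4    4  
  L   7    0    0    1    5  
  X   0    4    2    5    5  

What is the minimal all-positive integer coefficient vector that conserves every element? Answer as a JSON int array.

R: 2·1+2·4+1·0+1·8 = 18 | 3·6 = 18
M: 2·1+2·2+1·2+1·4 = 12 | 3·4 = 12
L: 2·7+2·0+1·0+1·1 = 15 | 3·5 = 15
X: 2·0+2·4+1·2+1·5 = 15 | 3·5 = 15
gcd(2,2,1,1,3) = 1

Coefficients: [2, 2, 1, 1, 3]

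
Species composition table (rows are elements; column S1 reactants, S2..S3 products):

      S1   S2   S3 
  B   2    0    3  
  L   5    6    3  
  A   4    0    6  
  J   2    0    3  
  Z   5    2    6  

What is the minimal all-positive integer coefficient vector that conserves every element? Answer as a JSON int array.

Coefficients: [6, 3, 4]

B: 6·2 = 12 | 3·0+4·3 = 12
L: 6·5 = 30 | 3·6+4·3 = 30
A: 6·4 = 24 | 3·0+4·6 = 24
J: 6·2 = 12 | 3·0+4·3 = 12
Z: 6·5 = 30 | 3·2+4·6 = 30
gcd(6,3,4) = 1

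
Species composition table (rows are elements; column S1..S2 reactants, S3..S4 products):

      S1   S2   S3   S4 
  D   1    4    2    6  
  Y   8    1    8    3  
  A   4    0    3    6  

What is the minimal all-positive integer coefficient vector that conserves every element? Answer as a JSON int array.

Coefficients: [6, 3, 6, 1]

D: 6·1+3·4 = 18 | 6·2+1·6 = 18
Y: 6·8+3·1 = 51 | 6·8+1·3 = 51
A: 6·4+3·0 = 24 | 6·3+1·6 = 24
gcd(6,3,6,1) = 1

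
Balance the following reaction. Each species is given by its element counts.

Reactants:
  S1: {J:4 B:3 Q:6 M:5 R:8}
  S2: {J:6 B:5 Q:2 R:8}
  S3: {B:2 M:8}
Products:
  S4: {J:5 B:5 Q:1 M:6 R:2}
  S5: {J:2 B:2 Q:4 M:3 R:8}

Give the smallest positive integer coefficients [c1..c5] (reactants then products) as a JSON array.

J: 3·4+3·6+3·0 = 30 | 4·5+5·2 = 30
B: 3·3+3·5+3·2 = 30 | 4·5+5·2 = 30
Q: 3·6+3·2+3·0 = 24 | 4·1+5·4 = 24
M: 3·5+3·0+3·8 = 39 | 4·6+5·3 = 39
R: 3·8+3·8+3·0 = 48 | 4·2+5·8 = 48
gcd(3,3,3,4,5) = 1

Coefficients: [3, 3, 3, 4, 5]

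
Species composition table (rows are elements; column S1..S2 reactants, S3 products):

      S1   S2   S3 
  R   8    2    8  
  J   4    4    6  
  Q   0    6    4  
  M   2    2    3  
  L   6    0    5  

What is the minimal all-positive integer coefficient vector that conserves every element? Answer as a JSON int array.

Coefficients: [5, 4, 6]

R: 5·8+4·2 = 48 | 6·8 = 48
J: 5·4+4·4 = 36 | 6·6 = 36
Q: 5·0+4·6 = 24 | 6·4 = 24
M: 5·2+4·2 = 18 | 6·3 = 18
L: 5·6+4·0 = 30 | 6·5 = 30
gcd(5,4,6) = 1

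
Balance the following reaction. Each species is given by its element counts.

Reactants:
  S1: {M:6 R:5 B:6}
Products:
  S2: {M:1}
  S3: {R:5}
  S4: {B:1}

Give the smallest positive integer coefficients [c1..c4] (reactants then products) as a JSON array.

Coefficients: [1, 6, 1, 6]

M: 1·6 = 6 | 6·1+1·0+6·0 = 6
R: 1·5 = 5 | 6·0+1·5+6·0 = 5
B: 1·6 = 6 | 6·0+1·0+6·1 = 6
gcd(1,6,1,6) = 1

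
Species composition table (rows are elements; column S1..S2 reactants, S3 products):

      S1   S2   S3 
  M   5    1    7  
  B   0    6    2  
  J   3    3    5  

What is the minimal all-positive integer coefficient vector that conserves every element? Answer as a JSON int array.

Coefficients: [4, 1, 3]

M: 4·5+1·1 = 21 | 3·7 = 21
B: 4·0+1·6 = 6 | 3·2 = 6
J: 4·3+1·3 = 15 | 3·5 = 15
gcd(4,1,3) = 1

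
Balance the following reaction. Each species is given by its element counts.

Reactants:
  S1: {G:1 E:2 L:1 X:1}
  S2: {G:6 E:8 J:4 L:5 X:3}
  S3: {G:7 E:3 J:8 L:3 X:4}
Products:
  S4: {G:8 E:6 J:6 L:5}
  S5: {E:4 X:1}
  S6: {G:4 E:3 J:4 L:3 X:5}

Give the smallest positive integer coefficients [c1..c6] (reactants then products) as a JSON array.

G: 1·1+5·6+3·7 = 52 | 4·8+3·0+5·4 = 52
E: 1·2+5·8+3·3 = 51 | 4·6+3·4+5·3 = 51
J: 1·0+5·4+3·8 = 44 | 4·6+3·0+5·4 = 44
L: 1·1+5·5+3·3 = 35 | 4·5+3·0+5·3 = 35
X: 1·1+5·3+3·4 = 28 | 4·0+3·1+5·5 = 28
gcd(1,5,3,4,3,5) = 1

Coefficients: [1, 5, 3, 4, 3, 5]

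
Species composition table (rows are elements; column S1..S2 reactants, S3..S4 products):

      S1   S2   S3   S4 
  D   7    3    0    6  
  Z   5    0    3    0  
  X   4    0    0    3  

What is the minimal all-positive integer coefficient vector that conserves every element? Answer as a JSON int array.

Coefficients: [3, 1, 5, 4]

D: 3·7+1·3 = 24 | 5·0+4·6 = 24
Z: 3·5+1·0 = 15 | 5·3+4·0 = 15
X: 3·4+1·0 = 12 | 5·0+4·3 = 12
gcd(3,1,5,4) = 1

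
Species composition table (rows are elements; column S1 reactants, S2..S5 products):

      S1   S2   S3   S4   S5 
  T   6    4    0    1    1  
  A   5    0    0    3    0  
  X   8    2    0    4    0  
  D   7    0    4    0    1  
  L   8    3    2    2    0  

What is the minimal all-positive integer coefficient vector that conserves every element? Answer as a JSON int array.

T: 3·6 = 18 | 2·4+4·0+5·1+5·1 = 18
A: 3·5 = 15 | 2·0+4·0+5·3+5·0 = 15
X: 3·8 = 24 | 2·2+4·0+5·4+5·0 = 24
D: 3·7 = 21 | 2·0+4·4+5·0+5·1 = 21
L: 3·8 = 24 | 2·3+4·2+5·2+5·0 = 24
gcd(3,2,4,5,5) = 1

Coefficients: [3, 2, 4, 5, 5]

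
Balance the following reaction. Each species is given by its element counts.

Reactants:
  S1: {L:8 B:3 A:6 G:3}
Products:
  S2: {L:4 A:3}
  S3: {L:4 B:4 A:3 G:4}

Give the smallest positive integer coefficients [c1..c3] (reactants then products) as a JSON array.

Coefficients: [4, 5, 3]

L: 4·8 = 32 | 5·4+3·4 = 32
B: 4·3 = 12 | 5·0+3·4 = 12
A: 4·6 = 24 | 5·3+3·3 = 24
G: 4·3 = 12 | 5·0+3·4 = 12
gcd(4,5,3) = 1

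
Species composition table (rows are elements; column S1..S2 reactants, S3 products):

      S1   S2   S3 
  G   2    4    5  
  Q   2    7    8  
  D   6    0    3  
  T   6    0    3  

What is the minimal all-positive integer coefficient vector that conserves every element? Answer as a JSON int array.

Coefficients: [1, 2, 2]

G: 1·2+2·4 = 10 | 2·5 = 10
Q: 1·2+2·7 = 16 | 2·8 = 16
D: 1·6+2·0 = 6 | 2·3 = 6
T: 1·6+2·0 = 6 | 2·3 = 6
gcd(1,2,2) = 1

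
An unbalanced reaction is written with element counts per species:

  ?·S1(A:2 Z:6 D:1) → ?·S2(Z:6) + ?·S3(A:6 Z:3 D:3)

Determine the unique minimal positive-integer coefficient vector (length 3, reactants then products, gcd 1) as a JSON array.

Coefficients: [6, 5, 2]

A: 6·2 = 12 | 5·0+2·6 = 12
Z: 6·6 = 36 | 5·6+2·3 = 36
D: 6·1 = 6 | 5·0+2·3 = 6
gcd(6,5,2) = 1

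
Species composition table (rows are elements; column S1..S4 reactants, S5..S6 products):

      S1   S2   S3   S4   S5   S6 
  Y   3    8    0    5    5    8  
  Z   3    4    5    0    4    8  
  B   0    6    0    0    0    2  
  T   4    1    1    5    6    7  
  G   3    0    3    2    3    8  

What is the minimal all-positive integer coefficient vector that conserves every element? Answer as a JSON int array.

Y: 2·3+1·8+6·0+6·5 = 44 | 4·5+3·8 = 44
Z: 2·3+1·4+6·5+6·0 = 40 | 4·4+3·8 = 40
B: 2·0+1·6+6·0+6·0 = 6 | 4·0+3·2 = 6
T: 2·4+1·1+6·1+6·5 = 45 | 4·6+3·7 = 45
G: 2·3+1·0+6·3+6·2 = 36 | 4·3+3·8 = 36
gcd(2,1,6,6,4,3) = 1

Coefficients: [2, 1, 6, 6, 4, 3]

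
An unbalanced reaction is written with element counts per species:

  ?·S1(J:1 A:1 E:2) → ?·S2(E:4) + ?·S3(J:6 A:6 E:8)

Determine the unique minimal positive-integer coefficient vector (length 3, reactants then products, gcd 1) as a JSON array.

Coefficients: [6, 1, 1]

J: 6·1 = 6 | 1·0+1·6 = 6
A: 6·1 = 6 | 1·0+1·6 = 6
E: 6·2 = 12 | 1·4+1·8 = 12
gcd(6,1,1) = 1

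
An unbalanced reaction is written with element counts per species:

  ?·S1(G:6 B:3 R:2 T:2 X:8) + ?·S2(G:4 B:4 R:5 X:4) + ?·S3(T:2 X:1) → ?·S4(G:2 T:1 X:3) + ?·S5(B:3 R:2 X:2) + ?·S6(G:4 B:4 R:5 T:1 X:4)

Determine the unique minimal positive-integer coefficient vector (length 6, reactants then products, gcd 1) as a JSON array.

Coefficients: [1, 5, 3, 3, 1, 5]

G: 1·6+5·4+3·0 = 26 | 3·2+1·0+5·4 = 26
B: 1·3+5·4+3·0 = 23 | 3·0+1·3+5·4 = 23
R: 1·2+5·5+3·0 = 27 | 3·0+1·2+5·5 = 27
T: 1·2+5·0+3·2 = 8 | 3·1+1·0+5·1 = 8
X: 1·8+5·4+3·1 = 31 | 3·3+1·2+5·4 = 31
gcd(1,5,3,3,1,5) = 1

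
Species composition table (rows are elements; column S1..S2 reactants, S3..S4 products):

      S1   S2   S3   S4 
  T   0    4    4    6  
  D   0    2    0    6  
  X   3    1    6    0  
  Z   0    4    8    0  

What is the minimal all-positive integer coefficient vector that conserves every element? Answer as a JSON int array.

T: 4·0+6·4 = 24 | 3·4+2·6 = 24
D: 4·0+6·2 = 12 | 3·0+2·6 = 12
X: 4·3+6·1 = 18 | 3·6+2·0 = 18
Z: 4·0+6·4 = 24 | 3·8+2·0 = 24
gcd(4,6,3,2) = 1

Coefficients: [4, 6, 3, 2]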